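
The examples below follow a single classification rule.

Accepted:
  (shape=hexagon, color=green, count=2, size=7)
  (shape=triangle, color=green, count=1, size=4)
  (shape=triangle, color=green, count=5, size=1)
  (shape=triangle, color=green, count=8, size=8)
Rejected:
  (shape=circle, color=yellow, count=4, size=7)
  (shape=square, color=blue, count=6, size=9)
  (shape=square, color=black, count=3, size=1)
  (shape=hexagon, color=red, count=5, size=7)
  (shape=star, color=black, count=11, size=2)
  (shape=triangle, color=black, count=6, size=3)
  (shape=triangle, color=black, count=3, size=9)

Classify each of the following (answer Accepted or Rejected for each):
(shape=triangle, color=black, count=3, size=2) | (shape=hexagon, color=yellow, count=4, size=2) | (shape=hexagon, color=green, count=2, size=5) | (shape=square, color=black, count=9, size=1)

The rule appears to be: color is green.
(shape=triangle, color=black, count=3, size=2): Rejected (color is black).
(shape=hexagon, color=yellow, count=4, size=2): Rejected (color is yellow).
(shape=hexagon, color=green, count=2, size=5): Accepted (color is green).
(shape=square, color=black, count=9, size=1): Rejected (color is black).

Rejected, Rejected, Accepted, Rejected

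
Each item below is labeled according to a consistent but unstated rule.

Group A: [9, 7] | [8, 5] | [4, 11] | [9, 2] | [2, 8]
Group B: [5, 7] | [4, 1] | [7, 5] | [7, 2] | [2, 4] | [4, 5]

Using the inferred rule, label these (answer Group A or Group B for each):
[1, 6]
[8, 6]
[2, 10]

Group B, Group A, Group A

The common property of the 'Group A' items is: max ≥ 8. No 'Group B' item has it.
[1, 6] — max 6, hence Group B. [8, 6] — max 8, hence Group A. [2, 10] — max 10, hence Group A.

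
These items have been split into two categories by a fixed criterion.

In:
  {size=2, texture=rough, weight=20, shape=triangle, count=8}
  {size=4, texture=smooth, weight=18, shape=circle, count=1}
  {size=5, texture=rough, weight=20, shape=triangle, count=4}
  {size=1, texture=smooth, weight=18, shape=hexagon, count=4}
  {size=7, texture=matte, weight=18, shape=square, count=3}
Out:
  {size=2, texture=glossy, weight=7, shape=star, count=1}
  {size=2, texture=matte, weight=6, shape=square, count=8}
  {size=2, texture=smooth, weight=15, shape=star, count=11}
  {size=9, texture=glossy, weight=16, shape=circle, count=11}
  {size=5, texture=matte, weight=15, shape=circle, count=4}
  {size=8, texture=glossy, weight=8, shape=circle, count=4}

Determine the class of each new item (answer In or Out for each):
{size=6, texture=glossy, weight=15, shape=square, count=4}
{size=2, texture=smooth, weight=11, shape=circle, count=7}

The distinguishing property — weight ≥ 18 — holds for all the 'In' cases and none of the 'Out' cases.
{size=6, texture=glossy, weight=15, shape=square, count=4}: weight = 15, does not fit → Out. {size=2, texture=smooth, weight=11, shape=circle, count=7}: weight = 11, does not fit → Out.

Out, Out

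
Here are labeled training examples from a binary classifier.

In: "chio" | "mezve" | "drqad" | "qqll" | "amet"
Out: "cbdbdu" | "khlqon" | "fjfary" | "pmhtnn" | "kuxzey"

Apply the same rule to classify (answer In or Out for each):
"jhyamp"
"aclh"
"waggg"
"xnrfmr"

Out, In, In, Out

The simplest hypothesis consistent with all the labels is: length ≤ 5.
"jhyamp": Out (length 6). "aclh": In (length 4). "waggg": In (length 5). "xnrfmr": Out (length 6).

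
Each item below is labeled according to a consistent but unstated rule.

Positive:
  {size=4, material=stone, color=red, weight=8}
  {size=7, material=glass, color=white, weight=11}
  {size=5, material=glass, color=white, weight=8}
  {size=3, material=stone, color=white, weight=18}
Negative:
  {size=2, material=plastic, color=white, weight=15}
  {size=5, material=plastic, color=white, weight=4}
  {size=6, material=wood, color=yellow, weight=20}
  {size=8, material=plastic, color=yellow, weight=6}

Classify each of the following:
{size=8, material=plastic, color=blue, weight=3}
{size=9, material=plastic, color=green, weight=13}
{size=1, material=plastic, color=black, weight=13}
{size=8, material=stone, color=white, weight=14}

Negative, Negative, Negative, Positive

The common property of the 'Positive' items is: material is glass OR material is stone. No 'Negative' item has it.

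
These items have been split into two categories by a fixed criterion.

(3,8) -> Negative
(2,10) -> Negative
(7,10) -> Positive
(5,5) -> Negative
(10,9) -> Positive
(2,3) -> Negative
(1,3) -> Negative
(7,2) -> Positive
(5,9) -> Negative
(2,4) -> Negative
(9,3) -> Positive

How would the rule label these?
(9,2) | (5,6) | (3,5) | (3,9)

Positive, Negative, Negative, Negative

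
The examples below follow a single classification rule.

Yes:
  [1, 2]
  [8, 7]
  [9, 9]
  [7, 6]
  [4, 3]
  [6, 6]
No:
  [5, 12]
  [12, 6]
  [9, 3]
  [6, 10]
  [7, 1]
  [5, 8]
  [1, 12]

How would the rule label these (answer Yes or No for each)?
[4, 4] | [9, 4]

Yes, No

One predicate separates the groups cleanly: |first − second| ≤ 1.
[4, 4] — |4−4| = 0, hence Yes.
[9, 4] — |9−4| = 5, hence No.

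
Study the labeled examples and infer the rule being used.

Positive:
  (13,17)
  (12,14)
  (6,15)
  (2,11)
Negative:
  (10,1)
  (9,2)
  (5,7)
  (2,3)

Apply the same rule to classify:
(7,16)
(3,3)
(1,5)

Positive, Negative, Negative

The pattern is that an item is 'Positive' exactly when: sum ≥ 13.
(7,16) → 7+16 = 23 → Positive. (3,3) → 3+3 = 6 → Negative. (1,5) → 1+5 = 6 → Negative.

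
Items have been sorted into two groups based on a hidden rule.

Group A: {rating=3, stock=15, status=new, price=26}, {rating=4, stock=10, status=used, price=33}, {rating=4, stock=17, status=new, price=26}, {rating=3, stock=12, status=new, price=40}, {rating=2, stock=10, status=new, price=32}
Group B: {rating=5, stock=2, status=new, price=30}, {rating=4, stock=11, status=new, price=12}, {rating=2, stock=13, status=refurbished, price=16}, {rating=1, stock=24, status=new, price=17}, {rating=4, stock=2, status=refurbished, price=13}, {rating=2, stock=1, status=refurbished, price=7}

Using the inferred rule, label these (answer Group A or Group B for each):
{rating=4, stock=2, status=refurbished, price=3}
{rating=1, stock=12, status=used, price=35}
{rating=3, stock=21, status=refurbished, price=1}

Group B, Group A, Group B

Every 'Group A' example satisfies: rating ≤ 4 AND price ≥ 26. None of the 'Group B' examples do.
{rating=4, stock=2, status=refurbished, price=3} → rating = 4, price = 3 → Group B. {rating=1, stock=12, status=used, price=35} → rating = 1, price = 35 → Group A. {rating=3, stock=21, status=refurbished, price=1} → rating = 3, price = 1 → Group B.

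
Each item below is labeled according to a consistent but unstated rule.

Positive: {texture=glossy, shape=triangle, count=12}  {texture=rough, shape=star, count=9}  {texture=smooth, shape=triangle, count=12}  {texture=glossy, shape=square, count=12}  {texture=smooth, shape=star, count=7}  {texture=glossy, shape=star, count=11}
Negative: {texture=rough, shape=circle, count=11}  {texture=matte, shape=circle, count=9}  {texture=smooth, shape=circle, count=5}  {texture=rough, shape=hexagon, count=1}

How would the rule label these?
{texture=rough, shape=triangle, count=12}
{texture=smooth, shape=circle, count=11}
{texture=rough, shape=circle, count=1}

Rule: shape is star OR count = 12. This holds for each 'Positive' example and fails for each 'Negative' one.

Positive, Negative, Negative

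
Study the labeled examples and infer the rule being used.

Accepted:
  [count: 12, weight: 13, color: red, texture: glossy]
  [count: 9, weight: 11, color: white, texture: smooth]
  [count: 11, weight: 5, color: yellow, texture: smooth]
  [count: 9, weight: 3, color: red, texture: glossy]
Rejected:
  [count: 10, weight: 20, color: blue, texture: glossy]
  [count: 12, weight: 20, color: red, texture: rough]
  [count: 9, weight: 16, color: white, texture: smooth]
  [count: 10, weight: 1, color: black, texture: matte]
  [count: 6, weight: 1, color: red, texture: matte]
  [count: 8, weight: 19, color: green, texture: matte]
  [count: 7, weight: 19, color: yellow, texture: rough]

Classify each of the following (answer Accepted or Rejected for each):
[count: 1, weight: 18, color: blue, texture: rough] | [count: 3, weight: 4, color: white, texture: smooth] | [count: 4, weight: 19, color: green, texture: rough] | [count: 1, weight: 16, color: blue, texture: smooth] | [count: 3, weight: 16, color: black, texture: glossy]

All 'Accepted' examples share one property — weight ≥ 3 AND weight ≤ 13 — and every 'Rejected' example lacks it.

Rejected, Accepted, Rejected, Rejected, Rejected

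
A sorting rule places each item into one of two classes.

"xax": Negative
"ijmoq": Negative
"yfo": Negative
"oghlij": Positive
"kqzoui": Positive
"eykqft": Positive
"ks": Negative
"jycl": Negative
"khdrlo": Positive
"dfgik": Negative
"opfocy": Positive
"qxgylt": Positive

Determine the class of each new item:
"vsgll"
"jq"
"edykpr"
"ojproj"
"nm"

Negative, Negative, Positive, Positive, Negative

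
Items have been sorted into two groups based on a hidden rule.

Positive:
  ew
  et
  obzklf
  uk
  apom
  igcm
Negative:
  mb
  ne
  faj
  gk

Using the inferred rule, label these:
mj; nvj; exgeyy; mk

The simplest hypothesis consistent with all the labels is: starts with a vowel.
mj: starts with 'm', fails the rule → Negative. nvj: starts with 'n', fails the rule → Negative. exgeyy: starts with 'e', passes → Positive. mk: starts with 'm', fails the rule → Negative.

Negative, Negative, Positive, Negative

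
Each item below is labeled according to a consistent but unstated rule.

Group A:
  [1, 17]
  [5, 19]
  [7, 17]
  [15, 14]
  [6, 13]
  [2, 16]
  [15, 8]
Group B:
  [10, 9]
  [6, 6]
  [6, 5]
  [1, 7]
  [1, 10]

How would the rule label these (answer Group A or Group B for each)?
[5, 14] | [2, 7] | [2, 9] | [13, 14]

Group A, Group B, Group B, Group A

The common property of the 'Group A' items is: max ≥ 13. No 'Group B' item has it.
[5, 14]: max 14, meets the rule → Group A. [2, 7]: max 7, doesn't qualify → Group B. [2, 9]: max 9, doesn't qualify → Group B. [13, 14]: max 14, meets the rule → Group A.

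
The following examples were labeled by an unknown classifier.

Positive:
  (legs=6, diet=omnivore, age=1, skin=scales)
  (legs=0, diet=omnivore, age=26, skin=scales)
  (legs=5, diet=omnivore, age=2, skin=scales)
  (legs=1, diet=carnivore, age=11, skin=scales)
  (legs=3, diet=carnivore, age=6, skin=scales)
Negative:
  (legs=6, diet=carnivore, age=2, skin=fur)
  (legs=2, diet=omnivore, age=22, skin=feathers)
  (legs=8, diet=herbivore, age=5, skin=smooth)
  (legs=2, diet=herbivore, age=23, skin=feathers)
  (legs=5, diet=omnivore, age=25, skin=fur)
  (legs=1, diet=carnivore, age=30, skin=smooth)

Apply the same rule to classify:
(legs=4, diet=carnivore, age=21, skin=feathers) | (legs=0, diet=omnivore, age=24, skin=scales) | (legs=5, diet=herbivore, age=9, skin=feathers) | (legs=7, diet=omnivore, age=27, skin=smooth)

Negative, Positive, Negative, Negative

The pattern is that an item is 'Positive' exactly when: skin is scales.
(legs=4, diet=carnivore, age=21, skin=feathers) — skin is feathers, hence Negative.
(legs=0, diet=omnivore, age=24, skin=scales) — skin is scales, hence Positive.
(legs=5, diet=herbivore, age=9, skin=feathers) — skin is feathers, hence Negative.
(legs=7, diet=omnivore, age=27, skin=smooth) — skin is smooth, hence Negative.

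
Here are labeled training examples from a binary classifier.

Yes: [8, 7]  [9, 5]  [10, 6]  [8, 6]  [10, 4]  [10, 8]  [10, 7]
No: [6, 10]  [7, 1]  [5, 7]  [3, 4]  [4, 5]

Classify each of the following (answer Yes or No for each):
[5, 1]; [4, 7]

No, No

The pattern is that an item is 'Yes' exactly when: first ≥ 8.
[5, 1]: No (first 5).
[4, 7]: No (first 4).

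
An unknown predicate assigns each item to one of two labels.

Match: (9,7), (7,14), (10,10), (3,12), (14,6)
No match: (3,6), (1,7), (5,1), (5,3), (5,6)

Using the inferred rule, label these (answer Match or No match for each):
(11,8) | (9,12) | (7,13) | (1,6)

One predicate separates the groups cleanly: sum ≥ 15.

Match, Match, Match, No match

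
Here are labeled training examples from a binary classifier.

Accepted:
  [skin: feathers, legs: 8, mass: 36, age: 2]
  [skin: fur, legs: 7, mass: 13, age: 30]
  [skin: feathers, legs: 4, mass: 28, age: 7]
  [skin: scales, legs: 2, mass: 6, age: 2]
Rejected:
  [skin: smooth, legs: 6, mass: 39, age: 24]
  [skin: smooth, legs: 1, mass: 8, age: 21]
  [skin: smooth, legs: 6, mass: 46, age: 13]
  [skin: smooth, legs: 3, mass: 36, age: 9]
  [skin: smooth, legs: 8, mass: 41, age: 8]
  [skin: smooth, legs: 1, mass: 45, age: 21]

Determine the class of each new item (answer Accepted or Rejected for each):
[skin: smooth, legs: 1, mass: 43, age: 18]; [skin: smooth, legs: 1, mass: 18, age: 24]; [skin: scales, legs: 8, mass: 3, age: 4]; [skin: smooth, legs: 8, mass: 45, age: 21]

The distinguishing property — skin is not smooth — holds for all the 'Accepted' cases and none of the 'Rejected' cases.
[skin: smooth, legs: 1, mass: 43, age: 18]: Rejected (skin is smooth). [skin: smooth, legs: 1, mass: 18, age: 24]: Rejected (skin is smooth). [skin: scales, legs: 8, mass: 3, age: 4]: Accepted (skin is scales). [skin: smooth, legs: 8, mass: 45, age: 21]: Rejected (skin is smooth).

Rejected, Rejected, Accepted, Rejected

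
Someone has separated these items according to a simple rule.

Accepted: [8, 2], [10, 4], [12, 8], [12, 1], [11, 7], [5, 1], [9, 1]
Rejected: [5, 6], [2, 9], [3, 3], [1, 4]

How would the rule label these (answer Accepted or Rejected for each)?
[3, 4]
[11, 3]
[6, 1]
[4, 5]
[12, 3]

A rule that fits every label: first > second — true of each 'Accepted' example, false of each 'Rejected' one.

Rejected, Accepted, Accepted, Rejected, Accepted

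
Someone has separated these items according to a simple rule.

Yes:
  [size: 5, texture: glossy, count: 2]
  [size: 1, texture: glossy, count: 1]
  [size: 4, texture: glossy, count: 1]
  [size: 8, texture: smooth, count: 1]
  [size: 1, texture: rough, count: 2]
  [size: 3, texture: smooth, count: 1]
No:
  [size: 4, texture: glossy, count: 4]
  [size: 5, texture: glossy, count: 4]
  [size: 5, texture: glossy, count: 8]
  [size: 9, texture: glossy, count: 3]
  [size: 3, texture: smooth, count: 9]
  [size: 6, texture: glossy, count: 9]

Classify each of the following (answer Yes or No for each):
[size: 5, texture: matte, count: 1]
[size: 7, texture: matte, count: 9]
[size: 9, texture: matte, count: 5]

The distinguishing property — count ≤ 2 — holds for all the 'Yes' cases and none of the 'No' cases.

Yes, No, No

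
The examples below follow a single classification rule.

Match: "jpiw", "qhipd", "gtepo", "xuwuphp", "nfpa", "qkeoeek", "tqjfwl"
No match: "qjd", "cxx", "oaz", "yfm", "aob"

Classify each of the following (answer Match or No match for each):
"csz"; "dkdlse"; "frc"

No match, Match, No match

The pattern is that an item is 'Match' exactly when: length ≥ 4.
"csz": length 3 — does not pass, so No match.
"dkdlse": length 6 — passes, so Match.
"frc": length 3 — does not pass, so No match.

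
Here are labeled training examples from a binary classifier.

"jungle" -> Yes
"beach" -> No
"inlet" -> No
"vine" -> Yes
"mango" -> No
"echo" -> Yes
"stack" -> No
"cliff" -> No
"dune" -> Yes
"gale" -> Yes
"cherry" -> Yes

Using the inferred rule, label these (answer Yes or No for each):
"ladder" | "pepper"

Yes, Yes

The pattern is that an item is 'Yes' exactly when: even length.
"ladder" — length 6, hence Yes. "pepper" — length 6, hence Yes.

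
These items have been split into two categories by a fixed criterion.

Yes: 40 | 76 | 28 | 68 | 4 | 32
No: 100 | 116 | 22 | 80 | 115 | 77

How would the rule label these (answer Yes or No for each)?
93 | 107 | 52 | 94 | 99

No, No, Yes, No, No

Every 'Yes' example satisfies: multiple of 4 AND at most 76. None of the 'No' examples do.
93: No (93 = 4·23 + 1, 93 > 76). 107: No (107 = 4·26 + 3, 107 > 76). 52: Yes (52 = 4·13, 52 ≤ 76). 94: No (94 = 4·23 + 2, 94 > 76). 99: No (99 = 4·24 + 3, 99 > 76).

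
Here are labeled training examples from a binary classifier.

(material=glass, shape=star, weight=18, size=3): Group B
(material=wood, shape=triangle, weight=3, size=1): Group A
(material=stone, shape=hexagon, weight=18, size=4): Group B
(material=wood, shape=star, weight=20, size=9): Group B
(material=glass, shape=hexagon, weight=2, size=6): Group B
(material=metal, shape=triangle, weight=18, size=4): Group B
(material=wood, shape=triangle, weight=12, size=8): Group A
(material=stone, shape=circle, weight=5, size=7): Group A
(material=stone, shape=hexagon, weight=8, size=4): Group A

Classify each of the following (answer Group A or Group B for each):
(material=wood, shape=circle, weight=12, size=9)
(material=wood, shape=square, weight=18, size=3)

A rule that fits every label: weight ≥ 3 AND weight ≤ 12 — true of each 'Group A' example, false of each 'Group B' one.
Group A: (material=wood, shape=circle, weight=12, size=9), since weight = 12. Group B: (material=wood, shape=square, weight=18, size=3), since weight = 18.

Group A, Group B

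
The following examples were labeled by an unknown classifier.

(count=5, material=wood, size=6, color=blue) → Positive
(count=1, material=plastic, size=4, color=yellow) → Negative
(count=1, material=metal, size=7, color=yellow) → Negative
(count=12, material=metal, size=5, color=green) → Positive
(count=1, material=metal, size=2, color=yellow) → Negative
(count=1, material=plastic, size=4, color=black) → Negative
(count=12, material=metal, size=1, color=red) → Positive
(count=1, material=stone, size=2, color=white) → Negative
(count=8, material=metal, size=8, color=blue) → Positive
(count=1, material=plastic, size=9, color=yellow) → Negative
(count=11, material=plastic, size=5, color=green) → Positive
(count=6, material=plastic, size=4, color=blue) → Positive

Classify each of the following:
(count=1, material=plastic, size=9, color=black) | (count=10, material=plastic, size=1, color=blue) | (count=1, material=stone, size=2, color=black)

Rule: count ≥ 5. This holds for each 'Positive' example and fails for each 'Negative' one.
(count=1, material=plastic, size=9, color=black): count = 1 — doesn't match, so Negative.
(count=10, material=plastic, size=1, color=blue): count = 10 — qualifies, so Positive.
(count=1, material=stone, size=2, color=black): count = 1 — doesn't match, so Negative.

Negative, Positive, Negative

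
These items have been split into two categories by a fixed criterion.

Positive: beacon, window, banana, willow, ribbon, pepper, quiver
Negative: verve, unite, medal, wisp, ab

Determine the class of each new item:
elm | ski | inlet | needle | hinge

Negative, Negative, Negative, Positive, Negative

The simplest hypothesis consistent with all the labels is: length 6.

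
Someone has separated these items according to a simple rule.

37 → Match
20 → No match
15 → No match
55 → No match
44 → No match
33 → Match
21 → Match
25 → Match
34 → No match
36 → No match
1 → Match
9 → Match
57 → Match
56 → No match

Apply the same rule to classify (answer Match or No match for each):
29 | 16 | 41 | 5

Comparing the two groups points to one rule — ≡ 1 (mod 4).
29: 29 mod 4 = 1, fits → Match.
16: 16 mod 4 = 0, fails the rule → No match.
41: 41 mod 4 = 1, fits → Match.
5: 5 mod 4 = 1, fits → Match.

Match, No match, Match, Match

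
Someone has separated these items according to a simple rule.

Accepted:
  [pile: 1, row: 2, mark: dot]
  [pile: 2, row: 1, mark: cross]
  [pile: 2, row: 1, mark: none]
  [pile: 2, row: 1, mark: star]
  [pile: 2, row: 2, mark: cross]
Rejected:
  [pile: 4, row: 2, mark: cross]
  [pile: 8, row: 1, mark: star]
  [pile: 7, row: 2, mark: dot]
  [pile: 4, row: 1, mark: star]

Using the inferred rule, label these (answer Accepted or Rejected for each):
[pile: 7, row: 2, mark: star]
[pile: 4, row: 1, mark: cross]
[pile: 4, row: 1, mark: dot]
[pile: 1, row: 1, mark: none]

The classifier is using: pile ≤ 2.
[pile: 7, row: 2, mark: star] → pile = 7 → Rejected. [pile: 4, row: 1, mark: cross] → pile = 4 → Rejected. [pile: 4, row: 1, mark: dot] → pile = 4 → Rejected. [pile: 1, row: 1, mark: none] → pile = 1 → Accepted.

Rejected, Rejected, Rejected, Accepted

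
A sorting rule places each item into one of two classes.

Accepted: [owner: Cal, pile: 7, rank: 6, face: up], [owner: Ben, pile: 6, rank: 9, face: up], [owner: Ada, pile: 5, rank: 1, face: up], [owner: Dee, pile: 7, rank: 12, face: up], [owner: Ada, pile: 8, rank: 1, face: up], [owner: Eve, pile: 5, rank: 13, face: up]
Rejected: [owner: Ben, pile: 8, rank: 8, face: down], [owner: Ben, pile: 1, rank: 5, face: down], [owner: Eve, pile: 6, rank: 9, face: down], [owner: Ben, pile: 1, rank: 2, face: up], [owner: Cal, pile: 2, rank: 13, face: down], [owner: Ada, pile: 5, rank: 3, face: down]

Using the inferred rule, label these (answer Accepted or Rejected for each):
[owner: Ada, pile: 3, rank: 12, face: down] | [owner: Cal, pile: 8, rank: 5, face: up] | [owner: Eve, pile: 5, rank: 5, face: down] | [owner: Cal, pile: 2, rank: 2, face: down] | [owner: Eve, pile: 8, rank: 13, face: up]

All 'Accepted' examples share one property — face is up AND pile ≥ 2 — and every 'Rejected' example lacks it.
Rejected: [owner: Ada, pile: 3, rank: 12, face: down], since face is down, pile = 3. Accepted: [owner: Cal, pile: 8, rank: 5, face: up], since face is up, pile = 8. Rejected: [owner: Eve, pile: 5, rank: 5, face: down], since face is down, pile = 5. Rejected: [owner: Cal, pile: 2, rank: 2, face: down], since face is down, pile = 2. Accepted: [owner: Eve, pile: 8, rank: 13, face: up], since face is up, pile = 8.

Rejected, Accepted, Rejected, Rejected, Accepted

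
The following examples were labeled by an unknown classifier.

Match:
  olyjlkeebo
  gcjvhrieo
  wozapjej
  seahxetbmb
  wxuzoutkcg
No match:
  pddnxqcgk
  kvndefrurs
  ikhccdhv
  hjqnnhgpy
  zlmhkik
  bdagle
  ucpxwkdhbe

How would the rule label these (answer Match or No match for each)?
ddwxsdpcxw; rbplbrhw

Rule: has ≥ 3 vowels. This holds for each 'Match' example and fails for each 'No match' one.
ddwxsdpcxw: 0 vowels, does not fit → No match.
rbplbrhw: 0 vowels, does not fit → No match.

No match, No match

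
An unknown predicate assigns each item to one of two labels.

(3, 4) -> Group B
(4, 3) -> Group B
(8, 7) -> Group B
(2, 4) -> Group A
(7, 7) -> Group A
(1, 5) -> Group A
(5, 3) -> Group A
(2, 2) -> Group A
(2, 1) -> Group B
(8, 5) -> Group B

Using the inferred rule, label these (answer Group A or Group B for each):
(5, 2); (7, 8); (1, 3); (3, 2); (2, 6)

Group B, Group B, Group A, Group B, Group A

The common property of the 'Group A' items is: sum is even. No 'Group B' item has it.
(5, 2): 5+2 = 7, does not pass → Group B.
(7, 8): 7+8 = 15, does not pass → Group B.
(1, 3): 1+3 = 4, passes → Group A.
(3, 2): 3+2 = 5, does not pass → Group B.
(2, 6): 2+6 = 8, passes → Group A.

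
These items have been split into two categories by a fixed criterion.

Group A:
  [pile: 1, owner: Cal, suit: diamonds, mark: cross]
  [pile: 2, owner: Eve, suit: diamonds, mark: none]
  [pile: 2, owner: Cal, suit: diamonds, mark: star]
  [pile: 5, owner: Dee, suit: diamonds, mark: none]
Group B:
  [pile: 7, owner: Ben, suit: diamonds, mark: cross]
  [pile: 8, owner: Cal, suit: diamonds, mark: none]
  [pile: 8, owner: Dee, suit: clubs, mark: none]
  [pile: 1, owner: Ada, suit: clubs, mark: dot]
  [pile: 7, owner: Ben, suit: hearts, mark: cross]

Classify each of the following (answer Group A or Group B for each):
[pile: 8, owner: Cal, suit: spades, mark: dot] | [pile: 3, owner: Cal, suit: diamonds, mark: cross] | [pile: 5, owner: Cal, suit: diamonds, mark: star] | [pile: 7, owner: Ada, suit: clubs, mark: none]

Group B, Group A, Group A, Group B

Rule: suit is diamonds AND pile ≤ 5. This holds for each 'Group A' example and fails for each 'Group B' one.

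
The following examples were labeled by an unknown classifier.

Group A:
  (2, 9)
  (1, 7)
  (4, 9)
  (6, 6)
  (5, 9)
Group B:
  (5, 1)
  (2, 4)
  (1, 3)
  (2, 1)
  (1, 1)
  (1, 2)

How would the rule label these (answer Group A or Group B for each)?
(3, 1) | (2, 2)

Group B, Group B

A rule that fits every label: sum ≥ 8 — true of each 'Group A' example, false of each 'Group B' one.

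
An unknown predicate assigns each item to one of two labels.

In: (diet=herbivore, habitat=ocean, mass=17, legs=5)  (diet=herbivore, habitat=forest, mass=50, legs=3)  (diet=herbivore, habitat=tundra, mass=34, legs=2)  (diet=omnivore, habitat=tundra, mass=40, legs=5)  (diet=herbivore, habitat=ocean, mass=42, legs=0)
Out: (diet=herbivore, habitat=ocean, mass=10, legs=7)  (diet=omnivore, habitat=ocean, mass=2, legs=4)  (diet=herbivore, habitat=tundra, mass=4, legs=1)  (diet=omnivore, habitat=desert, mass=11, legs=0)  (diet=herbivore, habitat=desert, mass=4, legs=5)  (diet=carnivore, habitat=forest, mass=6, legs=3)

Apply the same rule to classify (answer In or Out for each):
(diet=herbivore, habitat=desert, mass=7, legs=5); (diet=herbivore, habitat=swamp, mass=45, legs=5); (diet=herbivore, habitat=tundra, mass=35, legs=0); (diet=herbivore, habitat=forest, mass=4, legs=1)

Out, In, In, Out

The common property of the 'In' items is: mass ≥ 17. No 'Out' item has it.
(diet=herbivore, habitat=desert, mass=7, legs=5): mass = 7 — lacks this property, so Out.
(diet=herbivore, habitat=swamp, mass=45, legs=5): mass = 45 — meets the rule, so In.
(diet=herbivore, habitat=tundra, mass=35, legs=0): mass = 35 — meets the rule, so In.
(diet=herbivore, habitat=forest, mass=4, legs=1): mass = 4 — lacks this property, so Out.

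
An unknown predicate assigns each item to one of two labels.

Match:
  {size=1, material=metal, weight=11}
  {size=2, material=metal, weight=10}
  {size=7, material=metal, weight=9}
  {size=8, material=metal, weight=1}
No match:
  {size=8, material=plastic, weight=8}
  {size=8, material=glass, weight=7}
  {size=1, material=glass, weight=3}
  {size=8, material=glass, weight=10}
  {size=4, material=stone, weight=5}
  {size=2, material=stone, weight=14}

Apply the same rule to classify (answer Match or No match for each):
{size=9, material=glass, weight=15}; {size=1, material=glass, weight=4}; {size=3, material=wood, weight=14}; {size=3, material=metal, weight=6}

The common property of the 'Match' items is: material is metal. No 'No match' item has it.

No match, No match, No match, Match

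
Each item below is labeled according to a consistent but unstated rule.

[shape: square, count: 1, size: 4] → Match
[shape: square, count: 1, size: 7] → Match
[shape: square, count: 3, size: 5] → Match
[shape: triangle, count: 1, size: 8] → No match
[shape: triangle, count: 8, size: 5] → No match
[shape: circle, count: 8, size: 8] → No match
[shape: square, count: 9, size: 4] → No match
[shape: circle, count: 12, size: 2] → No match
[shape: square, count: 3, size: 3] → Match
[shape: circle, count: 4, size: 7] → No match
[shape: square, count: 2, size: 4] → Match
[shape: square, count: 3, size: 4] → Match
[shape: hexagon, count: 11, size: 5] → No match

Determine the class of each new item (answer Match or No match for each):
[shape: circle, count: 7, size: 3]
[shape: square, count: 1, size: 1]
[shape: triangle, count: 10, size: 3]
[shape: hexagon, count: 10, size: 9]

The classifier is using: shape is square AND count ≤ 3.

No match, Match, No match, No match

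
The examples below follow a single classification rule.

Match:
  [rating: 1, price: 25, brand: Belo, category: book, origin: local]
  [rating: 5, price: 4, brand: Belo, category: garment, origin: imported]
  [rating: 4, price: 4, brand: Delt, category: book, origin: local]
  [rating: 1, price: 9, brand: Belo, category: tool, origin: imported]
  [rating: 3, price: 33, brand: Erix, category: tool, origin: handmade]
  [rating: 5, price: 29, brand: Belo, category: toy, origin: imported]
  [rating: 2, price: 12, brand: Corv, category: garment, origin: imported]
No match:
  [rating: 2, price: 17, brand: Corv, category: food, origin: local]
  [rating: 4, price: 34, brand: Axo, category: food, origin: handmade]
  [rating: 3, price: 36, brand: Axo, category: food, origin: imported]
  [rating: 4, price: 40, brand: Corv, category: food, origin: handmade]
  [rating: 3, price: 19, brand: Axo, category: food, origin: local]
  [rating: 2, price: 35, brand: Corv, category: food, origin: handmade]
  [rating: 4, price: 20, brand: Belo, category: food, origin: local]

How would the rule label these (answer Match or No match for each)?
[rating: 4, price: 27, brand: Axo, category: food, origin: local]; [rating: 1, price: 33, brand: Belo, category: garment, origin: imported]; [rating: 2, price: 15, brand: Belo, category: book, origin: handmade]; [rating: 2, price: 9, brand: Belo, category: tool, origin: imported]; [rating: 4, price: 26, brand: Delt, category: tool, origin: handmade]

The pattern is that an item is 'Match' exactly when: category is not food.
[rating: 4, price: 27, brand: Axo, category: food, origin: local] → category is food → No match.
[rating: 1, price: 33, brand: Belo, category: garment, origin: imported] → category is garment → Match.
[rating: 2, price: 15, brand: Belo, category: book, origin: handmade] → category is book → Match.
[rating: 2, price: 9, brand: Belo, category: tool, origin: imported] → category is tool → Match.
[rating: 4, price: 26, brand: Delt, category: tool, origin: handmade] → category is tool → Match.

No match, Match, Match, Match, Match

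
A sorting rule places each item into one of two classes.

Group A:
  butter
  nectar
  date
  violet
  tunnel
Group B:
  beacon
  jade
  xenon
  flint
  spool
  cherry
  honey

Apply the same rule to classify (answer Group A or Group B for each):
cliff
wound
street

The distinguishing property — even length AND contains 't' — holds for all the 'Group A' cases and none of the 'Group B' cases.
Group B: cliff, since length 5, no 't'. Group B: wound, since length 5, no 't'. Group A: street, since length 6, has 't'.

Group B, Group B, Group A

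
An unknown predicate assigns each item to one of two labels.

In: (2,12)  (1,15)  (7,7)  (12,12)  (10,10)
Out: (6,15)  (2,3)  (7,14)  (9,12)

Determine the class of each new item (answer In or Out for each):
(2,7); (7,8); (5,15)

Out, Out, In

The simplest hypothesis consistent with all the labels is: sum is even.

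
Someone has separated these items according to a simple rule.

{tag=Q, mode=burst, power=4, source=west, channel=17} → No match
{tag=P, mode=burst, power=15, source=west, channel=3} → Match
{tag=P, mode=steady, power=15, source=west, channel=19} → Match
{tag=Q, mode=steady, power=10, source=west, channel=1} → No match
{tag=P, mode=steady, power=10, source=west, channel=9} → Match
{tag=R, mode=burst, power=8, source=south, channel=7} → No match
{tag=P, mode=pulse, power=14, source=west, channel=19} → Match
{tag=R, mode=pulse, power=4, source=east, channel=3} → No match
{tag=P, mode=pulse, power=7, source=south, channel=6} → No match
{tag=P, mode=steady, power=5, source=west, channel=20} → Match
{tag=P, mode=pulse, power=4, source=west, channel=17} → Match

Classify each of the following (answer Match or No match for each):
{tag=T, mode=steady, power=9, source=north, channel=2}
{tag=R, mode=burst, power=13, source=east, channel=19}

No match, No match

The rule appears to be: tag is P AND source is west.
{tag=T, mode=steady, power=9, source=north, channel=2}: tag is T, source is north — lacks this property, so No match. {tag=R, mode=burst, power=13, source=east, channel=19}: tag is R, source is east — lacks this property, so No match.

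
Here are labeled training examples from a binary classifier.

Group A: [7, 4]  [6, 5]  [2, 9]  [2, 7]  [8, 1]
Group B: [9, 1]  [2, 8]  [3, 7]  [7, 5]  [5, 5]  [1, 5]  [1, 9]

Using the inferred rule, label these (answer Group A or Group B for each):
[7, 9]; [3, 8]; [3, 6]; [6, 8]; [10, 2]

Group B, Group A, Group A, Group B, Group B

All 'Group A' examples share one property — sum is odd — and every 'Group B' example lacks it.
[7, 9]: Group B (7+9 = 16).
[3, 8]: Group A (3+8 = 11).
[3, 6]: Group A (3+6 = 9).
[6, 8]: Group B (6+8 = 14).
[10, 2]: Group B (10+2 = 12).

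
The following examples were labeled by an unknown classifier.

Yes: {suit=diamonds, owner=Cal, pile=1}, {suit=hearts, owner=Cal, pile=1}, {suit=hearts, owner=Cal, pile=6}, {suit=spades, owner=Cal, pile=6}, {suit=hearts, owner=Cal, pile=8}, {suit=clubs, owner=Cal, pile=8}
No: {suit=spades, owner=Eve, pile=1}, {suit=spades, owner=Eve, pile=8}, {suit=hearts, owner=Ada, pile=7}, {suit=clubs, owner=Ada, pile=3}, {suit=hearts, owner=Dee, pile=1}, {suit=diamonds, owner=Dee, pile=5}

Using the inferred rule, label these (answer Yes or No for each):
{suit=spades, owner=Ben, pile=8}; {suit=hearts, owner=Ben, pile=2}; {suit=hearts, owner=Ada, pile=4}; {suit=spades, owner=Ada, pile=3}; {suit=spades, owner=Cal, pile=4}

No, No, No, No, Yes

The pattern is that an item is 'Yes' exactly when: owner is Cal.
{suit=spades, owner=Ben, pile=8} — owner is Ben, hence No.
{suit=hearts, owner=Ben, pile=2} — owner is Ben, hence No.
{suit=hearts, owner=Ada, pile=4} — owner is Ada, hence No.
{suit=spades, owner=Ada, pile=3} — owner is Ada, hence No.
{suit=spades, owner=Cal, pile=4} — owner is Cal, hence Yes.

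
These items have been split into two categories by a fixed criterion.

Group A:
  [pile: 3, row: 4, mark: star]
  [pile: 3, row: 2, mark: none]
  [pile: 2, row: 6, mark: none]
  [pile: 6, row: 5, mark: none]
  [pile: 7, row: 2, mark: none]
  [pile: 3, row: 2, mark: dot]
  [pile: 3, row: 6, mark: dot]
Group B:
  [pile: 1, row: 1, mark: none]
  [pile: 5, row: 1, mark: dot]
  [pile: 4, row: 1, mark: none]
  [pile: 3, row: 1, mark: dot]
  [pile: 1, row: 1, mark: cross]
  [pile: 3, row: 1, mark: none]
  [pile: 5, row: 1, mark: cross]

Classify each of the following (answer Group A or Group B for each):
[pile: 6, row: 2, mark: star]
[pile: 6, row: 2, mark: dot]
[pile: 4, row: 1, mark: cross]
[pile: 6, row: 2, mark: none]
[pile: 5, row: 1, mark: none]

Group A, Group A, Group B, Group A, Group B

'Group A' ⟺ row ≥ 2.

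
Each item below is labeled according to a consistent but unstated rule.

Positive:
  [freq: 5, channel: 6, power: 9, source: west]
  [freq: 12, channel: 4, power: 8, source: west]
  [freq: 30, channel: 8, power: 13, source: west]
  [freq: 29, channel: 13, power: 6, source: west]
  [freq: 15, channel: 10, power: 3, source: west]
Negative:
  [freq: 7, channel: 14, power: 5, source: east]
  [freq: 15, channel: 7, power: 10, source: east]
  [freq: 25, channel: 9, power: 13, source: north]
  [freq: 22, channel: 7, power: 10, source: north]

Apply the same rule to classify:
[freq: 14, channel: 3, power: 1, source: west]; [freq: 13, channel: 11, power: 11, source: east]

Positive, Negative

One predicate separates the groups cleanly: source is west.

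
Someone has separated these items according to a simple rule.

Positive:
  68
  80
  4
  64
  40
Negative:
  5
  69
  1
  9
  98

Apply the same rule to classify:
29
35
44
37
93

The pattern is that an item is 'Positive' exactly when: multiple of 4.

Negative, Negative, Positive, Negative, Negative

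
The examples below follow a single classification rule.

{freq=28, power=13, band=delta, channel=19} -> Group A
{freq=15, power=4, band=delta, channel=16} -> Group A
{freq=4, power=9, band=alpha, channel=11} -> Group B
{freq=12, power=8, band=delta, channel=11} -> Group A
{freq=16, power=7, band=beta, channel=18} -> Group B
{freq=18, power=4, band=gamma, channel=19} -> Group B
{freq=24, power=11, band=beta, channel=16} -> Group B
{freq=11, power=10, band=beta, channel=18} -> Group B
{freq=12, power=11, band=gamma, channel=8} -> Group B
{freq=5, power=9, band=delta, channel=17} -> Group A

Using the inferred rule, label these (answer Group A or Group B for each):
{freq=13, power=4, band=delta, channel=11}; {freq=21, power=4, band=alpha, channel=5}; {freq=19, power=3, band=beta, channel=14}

The classifier is using: band is delta.
{freq=13, power=4, band=delta, channel=11} → band is delta → Group A.
{freq=21, power=4, band=alpha, channel=5} → band is alpha → Group B.
{freq=19, power=3, band=beta, channel=14} → band is beta → Group B.

Group A, Group B, Group B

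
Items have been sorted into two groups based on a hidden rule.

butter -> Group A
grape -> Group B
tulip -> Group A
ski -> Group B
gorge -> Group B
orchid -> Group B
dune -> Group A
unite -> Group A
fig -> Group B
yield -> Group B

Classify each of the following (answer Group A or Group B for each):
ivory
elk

Group B, Group B

The common property of the 'Group A' items is: contains 'u'. No 'Group B' item has it.
ivory: Group B (no 'u'). elk: Group B (no 'u').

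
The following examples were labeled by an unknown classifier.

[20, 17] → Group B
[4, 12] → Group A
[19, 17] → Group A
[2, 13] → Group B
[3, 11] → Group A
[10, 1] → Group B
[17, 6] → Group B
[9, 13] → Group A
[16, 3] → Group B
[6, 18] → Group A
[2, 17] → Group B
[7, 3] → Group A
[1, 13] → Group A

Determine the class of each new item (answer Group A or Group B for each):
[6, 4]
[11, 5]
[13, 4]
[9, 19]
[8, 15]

Group A, Group A, Group B, Group A, Group B

The distinguishing property — sum is even — holds for all the 'Group A' cases and none of the 'Group B' cases.
[6, 4]: Group A (6+4 = 10). [11, 5]: Group A (11+5 = 16). [13, 4]: Group B (13+4 = 17). [9, 19]: Group A (9+19 = 28). [8, 15]: Group B (8+15 = 23).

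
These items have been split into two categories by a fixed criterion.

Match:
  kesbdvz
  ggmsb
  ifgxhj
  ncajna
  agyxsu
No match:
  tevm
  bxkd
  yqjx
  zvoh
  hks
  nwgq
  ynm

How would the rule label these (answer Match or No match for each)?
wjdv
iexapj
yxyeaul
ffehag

No match, Match, Match, Match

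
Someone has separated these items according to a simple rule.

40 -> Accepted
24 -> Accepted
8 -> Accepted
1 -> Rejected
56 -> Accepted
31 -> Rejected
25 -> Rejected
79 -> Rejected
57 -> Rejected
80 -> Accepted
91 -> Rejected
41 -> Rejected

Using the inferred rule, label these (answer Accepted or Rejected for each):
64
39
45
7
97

Accepted, Rejected, Rejected, Rejected, Rejected

'Accepted' ⟺ even.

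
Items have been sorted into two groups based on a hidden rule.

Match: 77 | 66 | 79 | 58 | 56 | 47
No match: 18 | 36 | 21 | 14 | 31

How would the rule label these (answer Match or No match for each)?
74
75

All 'Match' examples share one property — at least 47 — and every 'No match' example lacks it.
Match: 74, since 74 ≥ 47.
Match: 75, since 75 ≥ 47.

Match, Match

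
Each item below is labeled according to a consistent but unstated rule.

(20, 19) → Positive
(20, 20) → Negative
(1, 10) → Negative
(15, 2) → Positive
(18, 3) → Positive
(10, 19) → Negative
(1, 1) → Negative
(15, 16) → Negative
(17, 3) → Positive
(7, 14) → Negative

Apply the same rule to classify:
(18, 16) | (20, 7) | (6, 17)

The pattern is that an item is 'Positive' exactly when: first > second.

Positive, Positive, Negative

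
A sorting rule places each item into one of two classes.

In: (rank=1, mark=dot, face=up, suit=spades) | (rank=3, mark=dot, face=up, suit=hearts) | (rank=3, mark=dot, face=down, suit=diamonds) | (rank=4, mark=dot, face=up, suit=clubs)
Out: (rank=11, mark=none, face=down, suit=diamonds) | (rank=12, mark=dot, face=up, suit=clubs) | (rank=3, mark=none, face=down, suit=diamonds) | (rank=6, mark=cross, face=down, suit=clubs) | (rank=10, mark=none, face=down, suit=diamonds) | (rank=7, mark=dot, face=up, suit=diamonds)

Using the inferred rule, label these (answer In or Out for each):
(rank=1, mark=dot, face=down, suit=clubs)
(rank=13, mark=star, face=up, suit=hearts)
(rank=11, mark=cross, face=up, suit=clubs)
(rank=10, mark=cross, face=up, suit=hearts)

The pattern is that an item is 'In' exactly when: mark is dot AND rank ≤ 4.
(rank=1, mark=dot, face=down, suit=clubs): In (mark is dot, rank = 1).
(rank=13, mark=star, face=up, suit=hearts): Out (mark is star, rank = 13).
(rank=11, mark=cross, face=up, suit=clubs): Out (mark is cross, rank = 11).
(rank=10, mark=cross, face=up, suit=hearts): Out (mark is cross, rank = 10).

In, Out, Out, Out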